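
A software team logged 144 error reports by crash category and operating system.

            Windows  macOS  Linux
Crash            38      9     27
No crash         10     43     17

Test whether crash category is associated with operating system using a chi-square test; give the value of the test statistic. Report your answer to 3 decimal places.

Row totals: 74, 70. Column totals: 48, 52, 44. Grand total N = 144.
Expected counts (row total × column total / N):
  Crash, Windows: 74×48/144 = 24.6667
  Crash, macOS: 74×52/144 = 26.7222
  Crash, Linux: 74×44/144 = 22.6111
  No crash, Windows: 70×48/144 = 23.3333
  No crash, macOS: 70×52/144 = 25.2778
  No crash, Linux: 70×44/144 = 21.3889
Contributions (O − E)²/E:
  (38 − 24.6667)²/24.6667 = 7.2072
  (9 − 26.7222)²/26.7222 = 11.7534
  (27 − 22.6111)²/22.6111 = 0.8519
  (10 − 23.3333)²/23.3333 = 7.6190
  (43 − 25.2778)²/25.2778 = 12.4250
  (17 − 21.3889)²/21.3889 = 0.9006
χ² = 7.2072 + 11.7534 + 0.8519 + 7.6190 + 12.4250 + 0.9006 = 40.757

40.757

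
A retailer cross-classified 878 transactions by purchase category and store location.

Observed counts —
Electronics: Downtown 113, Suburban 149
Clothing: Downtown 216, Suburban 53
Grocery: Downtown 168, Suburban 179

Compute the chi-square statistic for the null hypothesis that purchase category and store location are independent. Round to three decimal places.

Row totals: 262, 269, 347. Column totals: 497, 381. Grand total N = 878.
Expected counts (row total × column total / N):
  Electronics, Downtown: 262×497/878 = 148.3075
  Electronics, Suburban: 262×381/878 = 113.6925
  Clothing, Downtown: 269×497/878 = 152.2699
  Clothing, Suburban: 269×381/878 = 116.7301
  Grocery, Downtown: 347×497/878 = 196.4226
  Grocery, Suburban: 347×381/878 = 150.5774
Contributions (O − E)²/E:
  (113 − 148.3075)²/148.3075 = 8.4056
  (149 − 113.6925)²/113.6925 = 10.9648
  (216 − 152.2699)²/152.2699 = 26.6732
  (53 − 116.7301)²/116.7301 = 34.7942
  (168 − 196.4226)²/196.4226 = 4.1128
  (179 − 150.5774)²/150.5774 = 5.3650
χ² = 8.4056 + 10.9648 + 26.6732 + 34.7942 + 4.1128 + 5.3650 = 90.316

90.316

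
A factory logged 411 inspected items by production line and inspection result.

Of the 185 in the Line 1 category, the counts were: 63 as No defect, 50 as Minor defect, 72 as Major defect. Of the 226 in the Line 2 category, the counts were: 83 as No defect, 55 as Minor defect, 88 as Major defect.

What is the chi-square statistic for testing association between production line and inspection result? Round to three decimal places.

0.493

Row totals: 185, 226. Column totals: 146, 105, 160. Grand total N = 411.
Expected counts (row total × column total / N):
  Line 1, No defect: 185×146/411 = 65.7178
  Line 1, Minor defect: 185×105/411 = 47.2628
  Line 1, Major defect: 185×160/411 = 72.0195
  Line 2, No defect: 226×146/411 = 80.2822
  Line 2, Minor defect: 226×105/411 = 57.7372
  Line 2, Major defect: 226×160/411 = 87.9805
Contributions (O − E)²/E:
  (63 − 65.7178)²/65.7178 = 0.1124
  (50 − 47.2628)²/47.2628 = 0.1585
  (72 − 72.0195)²/72.0195 = 0.0000
  (83 − 80.2822)²/80.2822 = 0.0920
  (55 − 57.7372)²/57.7372 = 0.1298
  (88 − 87.9805)²/87.9805 = 0.0000
χ² = 0.1124 + 0.1585 + 0.0000 + 0.0920 + 0.1298 + 0.0000 = 0.493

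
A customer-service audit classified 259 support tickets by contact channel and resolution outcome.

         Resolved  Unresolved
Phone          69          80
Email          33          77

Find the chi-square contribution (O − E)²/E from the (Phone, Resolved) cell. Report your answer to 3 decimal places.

1.815

Row total (Phone) = 149; column total (Resolved) = 102; N = 259.
Expected count E = 149 × 102 / 259 = 58.67954.
Contribution = (O − E)²/E = (69 − 58.67954)² / 58.67954 = 1.815.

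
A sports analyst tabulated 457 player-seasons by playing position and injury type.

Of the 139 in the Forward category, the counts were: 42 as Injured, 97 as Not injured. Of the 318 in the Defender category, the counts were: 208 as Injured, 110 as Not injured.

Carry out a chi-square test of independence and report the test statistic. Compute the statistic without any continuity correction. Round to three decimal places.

Row totals: 139, 318. Column totals: 250, 207. Grand total N = 457.
Expected counts (row total × column total / N):
  Forward, Injured: 139×250/457 = 76.0394
  Forward, Not injured: 139×207/457 = 62.9606
  Defender, Injured: 318×250/457 = 173.9606
  Defender, Not injured: 318×207/457 = 144.0394
Contributions (O − E)²/E:
  (42 − 76.0394)²/76.0394 = 15.2379
  (97 − 62.9606)²/62.9606 = 18.4033
  (208 − 173.9606)²/173.9606 = 6.6606
  (110 − 144.0394)²/144.0394 = 8.0442
χ² = 15.2379 + 18.4033 + 6.6606 + 8.0442 = 48.346

48.346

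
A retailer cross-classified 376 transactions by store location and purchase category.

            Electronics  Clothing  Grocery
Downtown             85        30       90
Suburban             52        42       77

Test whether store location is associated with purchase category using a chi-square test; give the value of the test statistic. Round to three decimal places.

Row totals: 205, 171. Column totals: 137, 72, 167. Grand total N = 376.
Expected counts (row total × column total / N):
  Downtown, Electronics: 205×137/376 = 74.6941
  Downtown, Clothing: 205×72/376 = 39.2553
  Downtown, Grocery: 205×167/376 = 91.0505
  Suburban, Electronics: 171×137/376 = 62.3059
  Suburban, Clothing: 171×72/376 = 32.7447
  Suburban, Grocery: 171×167/376 = 75.9495
Contributions (O − E)²/E:
  (85 − 74.6941)²/74.6941 = 1.4220
  (30 − 39.2553)²/39.2553 = 2.1821
  (90 − 91.0505)²/91.0505 = 0.0121
  (52 − 62.3059)²/62.3059 = 1.7047
  (42 − 32.7447)²/32.7447 = 2.6160
  (77 − 75.9495)²/75.9495 = 0.0145
χ² = 1.4220 + 2.1821 + 0.0121 + 1.7047 + 2.6160 + 0.0145 = 7.951

7.951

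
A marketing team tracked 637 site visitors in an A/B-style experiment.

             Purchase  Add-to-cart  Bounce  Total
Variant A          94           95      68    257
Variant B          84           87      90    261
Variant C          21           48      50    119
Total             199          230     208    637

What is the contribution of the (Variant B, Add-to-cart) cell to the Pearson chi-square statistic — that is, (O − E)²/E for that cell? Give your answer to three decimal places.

0.556

Row total (Variant B) = 261; column total (Add-to-cart) = 230; N = 637.
Expected count E = 261 × 230 / 637 = 94.2386.
Contribution = (O − E)²/E = (87 − 94.2386)² / 94.2386 = 0.556.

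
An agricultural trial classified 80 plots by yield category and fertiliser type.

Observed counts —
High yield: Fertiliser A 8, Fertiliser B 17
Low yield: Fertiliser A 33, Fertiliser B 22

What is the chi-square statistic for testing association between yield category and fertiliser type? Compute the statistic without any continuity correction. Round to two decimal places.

Row totals: 25, 55. Column totals: 41, 39. Grand total N = 80.
Expected counts (row total × column total / N):
  High yield, Fertiliser A: 25×41/80 = 12.812
  High yield, Fertiliser B: 25×39/80 = 12.188
  Low yield, Fertiliser A: 55×41/80 = 28.188
  Low yield, Fertiliser B: 55×39/80 = 26.812
Contributions (O − E)²/E:
  (8 − 12.812)²/12.812 = 1.8073
  (17 − 12.188)²/12.188 = 1.8998
  (33 − 28.188)²/28.188 = 0.8215
  (22 − 26.812)²/26.812 = 0.8636
χ² = 1.8073 + 1.8998 + 0.8215 + 0.8636 = 5.39

5.39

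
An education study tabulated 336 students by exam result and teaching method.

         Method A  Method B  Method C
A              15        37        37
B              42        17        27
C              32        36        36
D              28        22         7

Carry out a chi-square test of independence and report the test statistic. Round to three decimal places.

33.779

Row totals: 89, 86, 104, 57. Column totals: 117, 112, 107. Grand total N = 336.
Expected counts (row total × column total / N):
  A, Method A: 89×117/336 = 30.9911
  A, Method B: 89×112/336 = 29.6667
  A, Method C: 89×107/336 = 28.3423
  B, Method A: 86×117/336 = 29.9464
  B, Method B: 86×112/336 = 28.6667
  B, Method C: 86×107/336 = 27.3869
  C, Method A: 104×117/336 = 36.2143
  C, Method B: 104×112/336 = 34.6667
  C, Method C: 104×107/336 = 33.1190
  D, Method A: 57×117/336 = 19.8482
  D, Method B: 57×112/336 = 19.0000
  D, Method C: 57×107/336 = 18.1518
Contributions (O − E)²/E:
  (15 − 30.9911)²/30.9911 = 8.2512
  (37 − 29.6667)²/29.6667 = 1.8127
  (37 − 28.3423)²/28.3423 = 2.6447
  (42 − 29.9464)²/29.9464 = 4.8516
  (17 − 28.6667)²/28.6667 = 4.7481
  (27 − 27.3869)²/27.3869 = 0.0055
  (32 − 36.2143)²/36.2143 = 0.4904
  (36 − 34.6667)²/34.6667 = 0.0513
  (36 − 33.1190)²/33.1190 = 0.2506
  (28 − 19.8482)²/19.8482 = 3.3480
  (22 − 19.0000)²/19.0000 = 0.4737
  (7 − 18.1518)²/18.1518 = 6.8513
χ² = 8.2512 + 1.8127 + 2.6447 + 4.8516 + 4.7481 + 0.0055 + 0.4904 + 0.0513 + 0.2506 + 3.3480 + 0.4737 + 6.8513 = 33.779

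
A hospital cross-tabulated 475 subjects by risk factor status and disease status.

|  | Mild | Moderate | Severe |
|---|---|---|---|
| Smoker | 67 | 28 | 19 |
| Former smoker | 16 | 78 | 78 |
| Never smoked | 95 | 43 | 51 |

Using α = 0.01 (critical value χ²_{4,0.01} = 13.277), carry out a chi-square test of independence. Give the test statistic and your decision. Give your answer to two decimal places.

Row totals: 114, 172, 189. Column totals: 178, 149, 148. Grand total N = 475.
Expected counts (row total × column total / N):
  Smoker, Mild: 114×178/475 = 42.720
  Smoker, Moderate: 114×149/475 = 35.760
  Smoker, Severe: 114×148/475 = 35.520
  Former smoker, Mild: 172×178/475 = 64.455
  Former smoker, Moderate: 172×149/475 = 53.954
  Former smoker, Severe: 172×148/475 = 53.592
  Never smoked, Mild: 189×178/475 = 70.825
  Never smoked, Moderate: 189×149/475 = 59.286
  Never smoked, Severe: 189×148/475 = 58.888
Contributions (O − E)²/E:
  (67 − 42.720)²/42.720 = 13.7996
  (28 − 35.760)²/35.760 = 1.6839
  (19 − 35.520)²/35.520 = 7.6833
  (16 − 64.455)²/64.455 = 36.4268
  (78 − 53.954)²/53.954 = 10.7167
  (78 − 53.592)²/53.592 = 11.1164
  (95 − 70.825)²/70.825 = 8.2518
  (43 − 59.286)²/59.286 = 4.4738
  (51 − 58.888)²/58.888 = 1.0566
χ² = 13.7996 + 1.6839 + 7.6833 + 36.4268 + 10.7167 + 11.1164 + 8.2518 + 4.4738 + 1.0566 = 95.21
df = (3−1)(3−1) = 4. Since 95.21 > 13.277, reject the null hypothesis of independence at α = 0.01.

95.21; reject H₀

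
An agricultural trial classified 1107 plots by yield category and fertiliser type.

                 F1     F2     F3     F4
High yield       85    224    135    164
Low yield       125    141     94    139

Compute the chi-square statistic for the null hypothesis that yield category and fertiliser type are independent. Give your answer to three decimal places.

25.410

Row totals: 608, 499. Column totals: 210, 365, 229, 303. Grand total N = 1107.
Expected counts (row total × column total / N):
  High yield, F1: 608×210/1107 = 115.3388
  High yield, F2: 608×365/1107 = 200.4697
  High yield, F3: 608×229/1107 = 125.7742
  High yield, F4: 608×303/1107 = 166.4173
  Low yield, F1: 499×210/1107 = 94.6612
  Low yield, F2: 499×365/1107 = 164.5303
  Low yield, F3: 499×229/1107 = 103.2258
  Low yield, F4: 499×303/1107 = 136.5827
Contributions (O − E)²/E:
  (85 − 115.3388)²/115.3388 = 7.9803
  (224 − 200.4697)²/200.4697 = 2.7619
  (135 − 125.7742)²/125.7742 = 0.6767
  (164 − 166.4173)²/166.4173 = 0.0351
  (125 − 94.6612)²/94.6612 = 9.7235
  (141 − 164.5303)²/164.5303 = 3.3652
  (94 − 103.2258)²/103.2258 = 0.8246
  (139 − 136.5827)²/136.5827 = 0.0428
χ² = 7.9803 + 2.7619 + 0.6767 + 0.0351 + 9.7235 + 3.3652 + 0.8246 + 0.0428 = 25.410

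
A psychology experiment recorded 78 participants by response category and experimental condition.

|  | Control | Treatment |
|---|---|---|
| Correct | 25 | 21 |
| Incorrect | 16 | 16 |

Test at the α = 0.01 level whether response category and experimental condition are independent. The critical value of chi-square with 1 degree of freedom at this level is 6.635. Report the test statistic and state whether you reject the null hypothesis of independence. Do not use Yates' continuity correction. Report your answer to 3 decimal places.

Row totals: 46, 32. Column totals: 41, 37. Grand total N = 78.
Expected counts (row total × column total / N):
  Correct, Control: 46×41/78 = 24.1795
  Correct, Treatment: 46×37/78 = 21.8205
  Incorrect, Control: 32×41/78 = 16.8205
  Incorrect, Treatment: 32×37/78 = 15.1795
Contributions (O − E)²/E:
  (25 − 24.1795)²/24.1795 = 0.0278
  (21 − 21.8205)²/21.8205 = 0.0309
  (16 − 16.8205)²/16.8205 = 0.0400
  (16 − 15.1795)²/15.1795 = 0.0444
χ² = 0.0278 + 0.0309 + 0.0400 + 0.0444 = 0.143
df = (2−1)(2−1) = 1. Since 0.143 < 6.635, fail to reject the null hypothesis of independence at α = 0.01.

0.143; fail to reject H₀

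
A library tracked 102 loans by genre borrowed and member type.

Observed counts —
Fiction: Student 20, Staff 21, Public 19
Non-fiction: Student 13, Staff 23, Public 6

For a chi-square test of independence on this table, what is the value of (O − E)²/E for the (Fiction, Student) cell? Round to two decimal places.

0.02

Row total (Fiction) = 60; column total (Student) = 33; N = 102.
Expected count E = 60 × 33 / 102 = 19.4118.
Contribution = (O − E)²/E = (20 − 19.4118)² / 19.4118 = 0.02.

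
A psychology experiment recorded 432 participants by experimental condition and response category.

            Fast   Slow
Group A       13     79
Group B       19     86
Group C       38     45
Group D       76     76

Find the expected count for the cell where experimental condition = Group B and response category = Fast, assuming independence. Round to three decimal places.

35.486

Row total (Group B) = 105; column total (Fast) = 146; grand total N = 432.
Expected count = (row total × column total) / N = 105 × 146 / 432 = 35.486.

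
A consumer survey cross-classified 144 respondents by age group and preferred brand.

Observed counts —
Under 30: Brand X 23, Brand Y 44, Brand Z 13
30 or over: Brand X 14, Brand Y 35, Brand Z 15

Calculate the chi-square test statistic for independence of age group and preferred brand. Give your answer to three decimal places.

1.599

Row totals: 80, 64. Column totals: 37, 79, 28. Grand total N = 144.
Expected counts (row total × column total / N):
  Under 30, Brand X: 80×37/144 = 20.55556
  Under 30, Brand Y: 80×79/144 = 43.88889
  Under 30, Brand Z: 80×28/144 = 15.55556
  30 or over, Brand X: 64×37/144 = 16.44444
  30 or over, Brand Y: 64×79/144 = 35.11111
  30 or over, Brand Z: 64×28/144 = 12.44444
Contributions (O − E)²/E:
  (23 − 20.55556)²/20.55556 = 0.2907
  (44 − 43.88889)²/43.88889 = 0.0003
  (13 − 15.55556)²/15.55556 = 0.4198
  (14 − 16.44444)²/16.44444 = 0.3634
  (35 − 35.11111)²/35.11111 = 0.0004
  (15 − 12.44444)²/12.44444 = 0.5248
χ² = 0.2907 + 0.0003 + 0.4198 + 0.3634 + 0.0004 + 0.5248 = 1.599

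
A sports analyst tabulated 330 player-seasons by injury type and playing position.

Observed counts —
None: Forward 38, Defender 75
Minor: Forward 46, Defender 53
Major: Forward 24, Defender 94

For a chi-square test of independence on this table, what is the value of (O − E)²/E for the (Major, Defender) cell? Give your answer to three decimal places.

2.692

Row total (Major) = 118; column total (Defender) = 222; N = 330.
Expected count E = 118 × 222 / 330 = 79.3818.
Contribution = (O − E)²/E = (94 − 79.3818)² / 79.3818 = 2.692.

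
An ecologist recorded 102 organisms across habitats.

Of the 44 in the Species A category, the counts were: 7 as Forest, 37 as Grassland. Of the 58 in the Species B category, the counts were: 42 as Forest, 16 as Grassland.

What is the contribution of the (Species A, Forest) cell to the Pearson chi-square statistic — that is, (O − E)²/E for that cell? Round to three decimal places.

Row total (Species A) = 44; column total (Forest) = 49; N = 102.
Expected count E = 44 × 49 / 102 = 21.1373.
Contribution = (O − E)²/E = (7 − 21.1373)² / 21.1373 = 9.455.

9.455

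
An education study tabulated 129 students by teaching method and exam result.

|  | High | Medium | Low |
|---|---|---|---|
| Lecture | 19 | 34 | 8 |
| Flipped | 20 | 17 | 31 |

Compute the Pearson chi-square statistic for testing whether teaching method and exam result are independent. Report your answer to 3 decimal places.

Row totals: 61, 68. Column totals: 39, 51, 39. Grand total N = 129.
Expected counts (row total × column total / N):
  Lecture, High: 61×39/129 = 18.44186
  Lecture, Medium: 61×51/129 = 24.11628
  Lecture, Low: 61×39/129 = 18.44186
  Flipped, High: 68×39/129 = 20.55814
  Flipped, Medium: 68×51/129 = 26.88372
  Flipped, Low: 68×39/129 = 20.55814
Contributions (O − E)²/E:
  (19 − 18.44186)²/18.44186 = 0.0169
  (34 − 24.11628)²/24.11628 = 4.0507
  (8 − 18.44186)²/18.44186 = 5.9122
  (20 − 20.55814)²/20.55814 = 0.0152
  (17 − 26.88372)²/26.88372 = 3.6337
  (31 − 20.55814)²/20.55814 = 5.3036
χ² = 0.0169 + 4.0507 + 5.9122 + 0.0152 + 3.6337 + 5.3036 = 18.932

18.932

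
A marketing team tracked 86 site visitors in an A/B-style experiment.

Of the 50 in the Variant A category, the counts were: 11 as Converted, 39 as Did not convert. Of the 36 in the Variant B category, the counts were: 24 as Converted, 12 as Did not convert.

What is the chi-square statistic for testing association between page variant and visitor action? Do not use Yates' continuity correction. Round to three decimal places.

Row totals: 50, 36. Column totals: 35, 51. Grand total N = 86.
Expected counts (row total × column total / N):
  Variant A, Converted: 50×35/86 = 20.3488
  Variant A, Did not convert: 50×51/86 = 29.6512
  Variant B, Converted: 36×35/86 = 14.6512
  Variant B, Did not convert: 36×51/86 = 21.3488
Contributions (O − E)²/E:
  (11 − 20.3488)²/20.3488 = 4.2951
  (39 − 29.6512)²/29.6512 = 2.9476
  (24 − 14.6512)²/14.6512 = 5.9654
  (12 − 21.3488)²/21.3488 = 4.0939
χ² = 4.2951 + 2.9476 + 5.9654 + 4.0939 = 17.302

17.302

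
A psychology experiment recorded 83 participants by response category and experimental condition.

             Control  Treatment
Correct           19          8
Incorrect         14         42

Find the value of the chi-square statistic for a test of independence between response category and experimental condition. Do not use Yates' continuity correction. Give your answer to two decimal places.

Row totals: 27, 56. Column totals: 33, 50. Grand total N = 83.
Expected counts (row total × column total / N):
  Correct, Control: 27×33/83 = 10.735
  Correct, Treatment: 27×50/83 = 16.265
  Incorrect, Control: 56×33/83 = 22.265
  Incorrect, Treatment: 56×50/83 = 33.735
Contributions (O − E)²/E:
  (19 − 10.735)²/10.735 = 6.3633
  (8 − 16.265)²/16.265 = 4.1998
  (14 − 22.265)²/22.265 = 3.0681
  (42 − 33.735)²/33.735 = 2.0249
χ² = 6.3633 + 4.1998 + 3.0681 + 2.0249 = 15.66

15.66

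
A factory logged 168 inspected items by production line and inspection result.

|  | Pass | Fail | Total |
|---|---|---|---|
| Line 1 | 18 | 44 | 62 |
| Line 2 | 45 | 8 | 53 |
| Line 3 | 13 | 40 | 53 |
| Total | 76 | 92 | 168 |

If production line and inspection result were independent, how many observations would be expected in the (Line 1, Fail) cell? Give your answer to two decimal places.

33.95

Row total (Line 1) = 62; column total (Fail) = 92; grand total N = 168.
Expected count = (row total × column total) / N = 62 × 92 / 168 = 33.95.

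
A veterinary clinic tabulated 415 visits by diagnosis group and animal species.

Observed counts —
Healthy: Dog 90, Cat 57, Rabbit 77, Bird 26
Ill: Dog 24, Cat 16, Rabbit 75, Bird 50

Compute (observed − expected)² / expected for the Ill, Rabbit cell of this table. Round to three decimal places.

3.511

Row total (Ill) = 165; column total (Rabbit) = 152; N = 415.
Expected count E = 165 × 152 / 415 = 60.4337.
Contribution = (O − E)²/E = (75 − 60.4337)² / 60.4337 = 3.511.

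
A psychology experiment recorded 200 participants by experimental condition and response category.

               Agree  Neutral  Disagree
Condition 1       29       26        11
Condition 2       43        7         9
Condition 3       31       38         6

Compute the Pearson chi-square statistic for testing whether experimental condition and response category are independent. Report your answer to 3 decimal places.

Row totals: 66, 59, 75. Column totals: 103, 71, 26. Grand total N = 200.
Expected counts (row total × column total / N):
  Condition 1, Agree: 66×103/200 = 33.9900
  Condition 1, Neutral: 66×71/200 = 23.4300
  Condition 1, Disagree: 66×26/200 = 8.5800
  Condition 2, Agree: 59×103/200 = 30.3850
  Condition 2, Neutral: 59×71/200 = 20.9450
  Condition 2, Disagree: 59×26/200 = 7.6700
  Condition 3, Agree: 75×103/200 = 38.6250
  Condition 3, Neutral: 75×71/200 = 26.6250
  Condition 3, Disagree: 75×26/200 = 9.7500
Contributions (O − E)²/E:
  (29 − 33.9900)²/33.9900 = 0.7326
  (26 − 23.4300)²/23.4300 = 0.2819
  (11 − 8.5800)²/8.5800 = 0.6826
  (43 − 30.3850)²/30.3850 = 5.2374
  (7 − 20.9450)²/20.9450 = 9.2845
  (9 − 7.6700)²/7.6700 = 0.2306
  (31 − 38.6250)²/38.6250 = 1.5053
  (38 − 26.6250)²/26.6250 = 4.8597
  (6 − 9.7500)²/9.7500 = 1.4423
χ² = 0.7326 + 0.2819 + 0.6826 + 5.2374 + 9.2845 + 0.2306 + 1.5053 + 4.8597 + 1.4423 = 24.257

24.257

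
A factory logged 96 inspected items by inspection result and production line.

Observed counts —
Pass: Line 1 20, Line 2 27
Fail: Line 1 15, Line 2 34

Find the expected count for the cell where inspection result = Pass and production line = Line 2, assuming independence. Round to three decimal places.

29.865

Row total (Pass) = 47; column total (Line 2) = 61; grand total N = 96.
Expected count = (row total × column total) / N = 47 × 61 / 96 = 29.865.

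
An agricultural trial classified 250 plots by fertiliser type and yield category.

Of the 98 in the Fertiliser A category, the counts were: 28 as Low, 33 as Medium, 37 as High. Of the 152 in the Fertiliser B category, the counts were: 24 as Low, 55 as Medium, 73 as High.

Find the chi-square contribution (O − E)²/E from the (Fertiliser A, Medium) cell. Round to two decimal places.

0.06

Row total (Fertiliser A) = 98; column total (Medium) = 88; N = 250.
Expected count E = 98 × 88 / 250 = 34.496.
Contribution = (O − E)²/E = (33 − 34.496)² / 34.496 = 0.06.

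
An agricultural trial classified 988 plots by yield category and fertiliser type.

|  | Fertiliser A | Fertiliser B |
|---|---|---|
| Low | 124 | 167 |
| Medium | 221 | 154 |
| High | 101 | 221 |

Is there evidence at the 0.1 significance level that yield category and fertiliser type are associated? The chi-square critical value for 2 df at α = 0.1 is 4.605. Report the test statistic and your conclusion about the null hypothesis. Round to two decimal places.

Row totals: 291, 375, 322. Column totals: 446, 542. Grand total N = 988.
Expected counts (row total × column total / N):
  Low, Fertiliser A: 291×446/988 = 131.362
  Low, Fertiliser B: 291×542/988 = 159.638
  Medium, Fertiliser A: 375×446/988 = 169.281
  Medium, Fertiliser B: 375×542/988 = 205.719
  High, Fertiliser A: 322×446/988 = 145.356
  High, Fertiliser B: 322×542/988 = 176.644
Contributions (O − E)²/E:
  (124 − 131.362)²/131.362 = 0.4126
  (167 − 159.638)²/159.638 = 0.3395
  (221 − 169.281)²/169.281 = 15.8013
  (154 − 205.719)²/205.719 = 13.0025
  (101 − 145.356)²/145.356 = 13.5354
  (221 − 176.644)²/176.644 = 11.1380
χ² = 0.4126 + 0.3395 + 15.8013 + 13.0025 + 13.5354 + 11.1380 = 54.23
df = (3−1)(2−1) = 2. Since 54.23 > 4.605, reject the null hypothesis of independence at α = 0.1.

54.23; reject H₀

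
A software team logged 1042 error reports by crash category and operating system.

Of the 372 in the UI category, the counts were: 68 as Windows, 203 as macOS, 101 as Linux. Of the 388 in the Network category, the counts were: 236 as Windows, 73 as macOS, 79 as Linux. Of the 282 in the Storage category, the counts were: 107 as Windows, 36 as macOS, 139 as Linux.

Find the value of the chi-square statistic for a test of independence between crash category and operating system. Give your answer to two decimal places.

253.47

Row totals: 372, 388, 282. Column totals: 411, 312, 319. Grand total N = 1042.
Expected counts (row total × column total / N):
  UI, Windows: 372×411/1042 = 146.729
  UI, macOS: 372×312/1042 = 111.386
  UI, Linux: 372×319/1042 = 113.885
  Network, Windows: 388×411/1042 = 153.040
  Network, macOS: 388×312/1042 = 116.177
  Network, Linux: 388×319/1042 = 118.783
  Storage, Windows: 282×411/1042 = 111.230
  Storage, macOS: 282×312/1042 = 84.438
  Storage, Linux: 282×319/1042 = 86.332
Contributions (O − E)²/E:
  (68 − 146.729)²/146.729 = 42.2429
  (203 − 111.386)²/111.386 = 75.3517
  (101 − 113.885)²/113.885 = 1.4578
  (236 − 153.040)²/153.040 = 44.9710
  (73 − 116.177)²/116.177 = 16.0467
  (79 − 118.783)²/118.783 = 13.3242
  (107 − 111.230)²/111.230 = 0.1609
  (36 − 84.438)²/84.438 = 27.7865
  (139 − 86.332)²/86.332 = 32.1308
χ² = 42.2429 + 75.3517 + 1.4578 + 44.9710 + 16.0467 + 13.3242 + 0.1609 + 27.7865 + 32.1308 = 253.47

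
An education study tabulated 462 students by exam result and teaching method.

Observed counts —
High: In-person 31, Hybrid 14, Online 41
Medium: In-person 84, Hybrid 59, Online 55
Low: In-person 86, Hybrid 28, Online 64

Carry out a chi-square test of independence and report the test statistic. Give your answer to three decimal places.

19.091

Row totals: 86, 198, 178. Column totals: 201, 101, 160. Grand total N = 462.
Expected counts (row total × column total / N):
  High, In-person: 86×201/462 = 37.4156
  High, Hybrid: 86×101/462 = 18.8009
  High, Online: 86×160/462 = 29.7835
  Medium, In-person: 198×201/462 = 86.1429
  Medium, Hybrid: 198×101/462 = 43.2857
  Medium, Online: 198×160/462 = 68.5714
  Low, In-person: 178×201/462 = 77.4416
  Low, Hybrid: 178×101/462 = 38.9134
  Low, Online: 178×160/462 = 61.6450
Contributions (O − E)²/E:
  (31 − 37.4156)²/37.4156 = 1.1001
  (14 − 18.8009)²/18.8009 = 1.2259
  (41 − 29.7835)²/29.7835 = 4.2241
  (84 − 86.1429)²/86.1429 = 0.0533
  (59 − 43.2857)²/43.2857 = 5.7049
  (55 − 68.5714)²/68.5714 = 2.6860
  (86 − 77.4416)²/77.4416 = 0.9458
  (28 − 38.9134)²/38.9134 = 3.0607
  (64 − 61.6450)²/61.6450 = 0.0900
χ² = 1.1001 + 1.2259 + 4.2241 + 0.0533 + 5.7049 + 2.6860 + 0.9458 + 3.0607 + 0.0900 = 19.091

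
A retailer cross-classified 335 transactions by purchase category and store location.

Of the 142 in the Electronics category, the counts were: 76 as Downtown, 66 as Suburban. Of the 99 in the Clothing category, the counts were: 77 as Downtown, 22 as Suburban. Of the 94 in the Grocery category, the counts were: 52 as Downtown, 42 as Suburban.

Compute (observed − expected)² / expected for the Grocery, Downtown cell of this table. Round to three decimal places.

0.530

Row total (Grocery) = 94; column total (Downtown) = 205; N = 335.
Expected count E = 94 × 205 / 335 = 57.5224.
Contribution = (O − E)²/E = (52 − 57.5224)² / 57.5224 = 0.530.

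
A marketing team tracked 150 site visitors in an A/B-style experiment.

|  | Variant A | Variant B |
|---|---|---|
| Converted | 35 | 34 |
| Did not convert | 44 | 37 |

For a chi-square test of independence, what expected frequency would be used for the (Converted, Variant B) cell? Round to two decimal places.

32.66

Row total (Converted) = 69; column total (Variant B) = 71; grand total N = 150.
Expected count = (row total × column total) / N = 69 × 71 / 150 = 32.66.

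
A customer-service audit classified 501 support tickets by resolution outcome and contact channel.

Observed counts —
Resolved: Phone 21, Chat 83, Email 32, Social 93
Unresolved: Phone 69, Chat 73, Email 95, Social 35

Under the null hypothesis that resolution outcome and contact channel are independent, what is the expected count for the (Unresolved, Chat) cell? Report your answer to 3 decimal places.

Row total (Unresolved) = 272; column total (Chat) = 156; grand total N = 501.
Expected count = (row total × column total) / N = 272 × 156 / 501 = 84.695.

84.695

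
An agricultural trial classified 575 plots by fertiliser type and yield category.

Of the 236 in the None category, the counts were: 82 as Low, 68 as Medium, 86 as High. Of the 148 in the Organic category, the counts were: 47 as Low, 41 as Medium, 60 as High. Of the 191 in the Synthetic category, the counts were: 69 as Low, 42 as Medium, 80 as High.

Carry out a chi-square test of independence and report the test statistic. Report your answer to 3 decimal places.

Row totals: 236, 148, 191. Column totals: 198, 151, 226. Grand total N = 575.
Expected counts (row total × column total / N):
  None, Low: 236×198/575 = 81.2661
  None, Medium: 236×151/575 = 61.9757
  None, High: 236×226/575 = 92.7583
  Organic, Low: 148×198/575 = 50.9635
  Organic, Medium: 148×151/575 = 38.8661
  Organic, High: 148×226/575 = 58.1704
  Synthetic, Low: 191×198/575 = 65.7704
  Synthetic, Medium: 191×151/575 = 50.1583
  Synthetic, High: 191×226/575 = 75.0713
Contributions (O − E)²/E:
  (82 − 81.2661)²/81.2661 = 0.0066
  (68 − 61.9757)²/61.9757 = 0.5856
  (86 − 92.7583)²/92.7583 = 0.4924
  (47 − 50.9635)²/50.9635 = 0.3082
  (41 − 38.8661)²/38.8661 = 0.1172
  (60 − 58.1704)²/58.1704 = 0.0575
  (69 − 65.7704)²/65.7704 = 0.1586
  (42 − 50.1583)²/50.1583 = 1.3270
  (80 − 75.0713)²/75.0713 = 0.3236
χ² = 0.0066 + 0.5856 + 0.4924 + 0.3082 + 0.1172 + 0.0575 + 0.1586 + 1.3270 + 0.3236 = 3.377

3.377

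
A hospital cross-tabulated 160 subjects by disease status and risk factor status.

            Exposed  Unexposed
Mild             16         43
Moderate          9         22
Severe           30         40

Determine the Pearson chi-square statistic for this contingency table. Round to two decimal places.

Row totals: 59, 31, 70. Column totals: 55, 105. Grand total N = 160.
Expected counts (row total × column total / N):
  Mild, Exposed: 59×55/160 = 20.281
  Mild, Unexposed: 59×105/160 = 38.719
  Moderate, Exposed: 31×55/160 = 10.656
  Moderate, Unexposed: 31×105/160 = 20.344
  Severe, Exposed: 70×55/160 = 24.062
  Severe, Unexposed: 70×105/160 = 45.938
Contributions (O − E)²/E:
  (16 − 20.281)²/20.281 = 0.9037
  (43 − 38.719)²/38.719 = 0.4733
  (9 − 10.656)²/10.656 = 0.2574
  (22 − 20.344)²/20.344 = 0.1348
  (30 − 24.062)²/24.062 = 1.4654
  (40 − 45.938)²/45.938 = 0.7676
χ² = 0.9037 + 0.4733 + 0.2574 + 0.1348 + 1.4654 + 0.7676 = 4.00

4.00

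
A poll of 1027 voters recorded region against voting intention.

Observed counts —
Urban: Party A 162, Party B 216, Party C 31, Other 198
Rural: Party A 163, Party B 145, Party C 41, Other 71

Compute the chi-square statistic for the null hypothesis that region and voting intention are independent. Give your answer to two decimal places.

42.68

Row totals: 607, 420. Column totals: 325, 361, 72, 269. Grand total N = 1027.
Expected counts (row total × column total / N):
  Urban, Party A: 607×325/1027 = 192.089
  Urban, Party B: 607×361/1027 = 213.366
  Urban, Party C: 607×72/1027 = 42.555
  Urban, Other: 607×269/1027 = 158.990
  Rural, Party A: 420×325/1027 = 132.911
  Rural, Party B: 420×361/1027 = 147.634
  Rural, Party C: 420×72/1027 = 29.445
  Rural, Other: 420×269/1027 = 110.010
Contributions (O − E)²/E:
  (162 − 192.089)²/192.089 = 4.7132
  (216 − 213.366)²/213.366 = 0.0325
  (31 − 42.555)²/42.555 = 3.1375
  (198 − 158.990)²/158.990 = 9.5715
  (163 − 132.911)²/132.911 = 6.8117
  (145 − 147.634)²/147.634 = 0.0470
  (41 − 29.445)²/29.445 = 4.5345
  (71 − 110.010)²/110.010 = 13.8331
χ² = 4.7132 + 0.0325 + 3.1375 + 9.5715 + 6.8117 + 0.0470 + 4.5345 + 13.8331 = 42.68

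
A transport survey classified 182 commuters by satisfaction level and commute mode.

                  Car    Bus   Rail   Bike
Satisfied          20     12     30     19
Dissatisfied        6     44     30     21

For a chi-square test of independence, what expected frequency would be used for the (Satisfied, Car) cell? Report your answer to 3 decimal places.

Row total (Satisfied) = 81; column total (Car) = 26; grand total N = 182.
Expected count = (row total × column total) / N = 81 × 26 / 182 = 11.571.

11.571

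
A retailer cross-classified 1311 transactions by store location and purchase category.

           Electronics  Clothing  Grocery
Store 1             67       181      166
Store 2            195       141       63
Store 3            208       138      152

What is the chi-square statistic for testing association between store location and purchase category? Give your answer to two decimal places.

Row totals: 414, 399, 498. Column totals: 470, 460, 381. Grand total N = 1311.
Expected counts (row total × column total / N):
  Store 1, Electronics: 414×470/1311 = 148.4211
  Store 1, Clothing: 414×460/1311 = 145.2632
  Store 1, Grocery: 414×381/1311 = 120.3158
  Store 2, Electronics: 399×470/1311 = 143.0435
  Store 2, Clothing: 399×460/1311 = 140.0000
  Store 2, Grocery: 399×381/1311 = 115.9565
  Store 3, Electronics: 498×470/1311 = 178.5355
  Store 3, Clothing: 498×460/1311 = 174.7368
  Store 3, Grocery: 498×381/1311 = 144.7277
Contributions (O − E)²/E:
  (67 − 148.4211)²/148.4211 = 44.6661
  (181 − 145.2632)²/145.2632 = 8.7918
  (166 − 120.3158)²/120.3158 = 17.3464
  (195 − 143.0435)²/143.0435 = 18.8717
  (141 − 140.0000)²/140.0000 = 0.0071
  (63 − 115.9565)²/115.9565 = 24.1849
  (208 − 178.5355)²/178.5355 = 4.8627
  (138 − 174.7368)²/174.7368 = 7.7236
  (152 − 144.7277)²/144.7277 = 0.3654
χ² = 44.6661 + 8.7918 + 17.3464 + 18.8717 + 0.0071 + 24.1849 + 4.8627 + 7.7236 + 0.3654 = 126.82

126.82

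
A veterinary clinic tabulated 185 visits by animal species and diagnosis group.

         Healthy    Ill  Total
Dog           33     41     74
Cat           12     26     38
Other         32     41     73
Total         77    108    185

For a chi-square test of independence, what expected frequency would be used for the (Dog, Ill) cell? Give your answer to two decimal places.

43.20

Row total (Dog) = 74; column total (Ill) = 108; grand total N = 185.
Expected count = (row total × column total) / N = 74 × 108 / 185 = 43.20.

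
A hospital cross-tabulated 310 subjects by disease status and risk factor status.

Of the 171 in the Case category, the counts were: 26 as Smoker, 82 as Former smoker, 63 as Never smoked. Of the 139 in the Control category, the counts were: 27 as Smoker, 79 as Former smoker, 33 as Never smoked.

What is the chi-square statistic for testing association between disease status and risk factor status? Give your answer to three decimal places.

6.213

Row totals: 171, 139. Column totals: 53, 161, 96. Grand total N = 310.
Expected counts (row total × column total / N):
  Case, Smoker: 171×53/310 = 29.23548
  Case, Former smoker: 171×161/310 = 88.80968
  Case, Never smoked: 171×96/310 = 52.95484
  Control, Smoker: 139×53/310 = 23.76452
  Control, Former smoker: 139×161/310 = 72.19032
  Control, Never smoked: 139×96/310 = 43.04516
Contributions (O − E)²/E:
  (26 − 29.23548)²/29.23548 = 0.3581
  (82 − 88.80968)²/88.80968 = 0.5221
  (63 − 52.95484)²/52.95484 = 1.9055
  (27 − 23.76452)²/23.76452 = 0.4405
  (79 − 72.19032)²/72.19032 = 0.6424
  (33 − 43.04516)²/43.04516 = 2.3442
χ² = 0.3581 + 0.5221 + 1.9055 + 0.4405 + 0.6424 + 2.3442 = 6.213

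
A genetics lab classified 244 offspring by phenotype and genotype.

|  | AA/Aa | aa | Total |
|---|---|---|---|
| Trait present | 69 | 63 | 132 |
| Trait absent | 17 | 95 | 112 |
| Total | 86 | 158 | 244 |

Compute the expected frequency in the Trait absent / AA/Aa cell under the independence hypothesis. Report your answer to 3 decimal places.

Row total (Trait absent) = 112; column total (AA/Aa) = 86; grand total N = 244.
Expected count = (row total × column total) / N = 112 × 86 / 244 = 39.475.

39.475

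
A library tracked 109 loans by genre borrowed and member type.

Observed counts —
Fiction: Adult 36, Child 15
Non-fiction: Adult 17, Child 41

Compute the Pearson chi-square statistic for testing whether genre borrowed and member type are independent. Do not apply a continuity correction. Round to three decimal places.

Row totals: 51, 58. Column totals: 53, 56. Grand total N = 109.
Expected counts (row total × column total / N):
  Fiction, Adult: 51×53/109 = 24.7982
  Fiction, Child: 51×56/109 = 26.2018
  Non-fiction, Adult: 58×53/109 = 28.2018
  Non-fiction, Child: 58×56/109 = 29.7982
Contributions (O − E)²/E:
  (36 − 24.7982)²/24.7982 = 5.0601
  (15 − 26.2018)²/26.2018 = 4.7890
  (17 − 28.2018)²/28.2018 = 4.4494
  (41 − 29.7982)²/29.7982 = 4.2110
χ² = 5.0601 + 4.7890 + 4.4494 + 4.2110 = 18.510

18.510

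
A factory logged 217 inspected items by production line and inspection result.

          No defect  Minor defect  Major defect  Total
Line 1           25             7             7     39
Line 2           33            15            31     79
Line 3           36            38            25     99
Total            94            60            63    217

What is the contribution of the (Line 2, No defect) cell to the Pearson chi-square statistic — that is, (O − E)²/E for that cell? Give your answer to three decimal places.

0.044

Row total (Line 2) = 79; column total (No defect) = 94; N = 217.
Expected count E = 79 × 94 / 217 = 34.2212.
Contribution = (O − E)²/E = (33 − 34.2212)² / 34.2212 = 0.044.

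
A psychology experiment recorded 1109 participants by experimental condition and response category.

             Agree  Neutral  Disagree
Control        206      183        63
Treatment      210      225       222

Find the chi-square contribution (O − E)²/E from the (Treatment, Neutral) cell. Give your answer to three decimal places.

1.155

Row total (Treatment) = 657; column total (Neutral) = 408; N = 1109.
Expected count E = 657 × 408 / 1109 = 241.7096.
Contribution = (O − E)²/E = (225 − 241.7096)² / 241.7096 = 1.155.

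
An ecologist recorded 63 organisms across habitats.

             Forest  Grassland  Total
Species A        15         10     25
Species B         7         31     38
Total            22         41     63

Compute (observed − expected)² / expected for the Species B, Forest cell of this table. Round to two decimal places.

2.96

Row total (Species B) = 38; column total (Forest) = 22; N = 63.
Expected count E = 38 × 22 / 63 = 13.270.
Contribution = (O − E)²/E = (7 − 13.270)² / 13.270 = 2.96.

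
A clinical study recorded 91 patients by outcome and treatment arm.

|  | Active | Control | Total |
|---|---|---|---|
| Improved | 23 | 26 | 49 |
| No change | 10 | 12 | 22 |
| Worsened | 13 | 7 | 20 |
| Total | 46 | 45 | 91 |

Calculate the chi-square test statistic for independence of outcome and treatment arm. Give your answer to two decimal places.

Grand total N = 91.
Expected counts (row total × column total / N):
  Improved, Active: 49×46/91 = 24.769
  Improved, Control: 49×45/91 = 24.231
  No change, Active: 22×46/91 = 11.121
  No change, Control: 22×45/91 = 10.879
  Worsened, Active: 20×46/91 = 10.110
  Worsened, Control: 20×45/91 = 9.890
Contributions (O − E)²/E:
  (23 − 24.769)²/24.769 = 0.1263
  (26 − 24.231)²/24.231 = 0.1291
  (10 − 11.121)²/11.121 = 0.1130
  (12 − 10.879)²/10.879 = 0.1155
  (13 − 10.110)²/10.110 = 0.8261
  (7 − 9.890)²/9.890 = 0.8445
χ² = 0.1263 + 0.1291 + 0.1130 + 0.1155 + 0.8261 + 0.8445 = 2.15

2.15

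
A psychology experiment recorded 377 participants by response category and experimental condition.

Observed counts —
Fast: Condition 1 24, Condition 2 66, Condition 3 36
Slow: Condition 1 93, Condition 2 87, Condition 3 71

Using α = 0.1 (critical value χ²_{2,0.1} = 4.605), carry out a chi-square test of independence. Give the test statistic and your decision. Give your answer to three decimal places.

15.255; reject H₀

Row totals: 126, 251. Column totals: 117, 153, 107. Grand total N = 377.
Expected counts (row total × column total / N):
  Fast, Condition 1: 126×117/377 = 39.1034
  Fast, Condition 2: 126×153/377 = 51.1353
  Fast, Condition 3: 126×107/377 = 35.7613
  Slow, Condition 1: 251×117/377 = 77.8966
  Slow, Condition 2: 251×153/377 = 101.8647
  Slow, Condition 3: 251×107/377 = 71.2387
Contributions (O − E)²/E:
  (24 − 39.1034)²/39.1034 = 5.8336
  (66 − 51.1353)²/51.1353 = 4.3211
  (36 − 35.7613)²/35.7613 = 0.0016
  (93 − 77.8966)²/77.8966 = 2.9284
  (87 − 101.8647)²/101.8647 = 2.1691
  (71 − 71.2387)²/71.2387 = 0.0008
χ² = 5.8336 + 4.3211 + 0.0016 + 2.9284 + 2.1691 + 0.0008 = 15.255
df = (2−1)(3−1) = 2. Since 15.255 > 4.605, reject the null hypothesis of independence at α = 0.1.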